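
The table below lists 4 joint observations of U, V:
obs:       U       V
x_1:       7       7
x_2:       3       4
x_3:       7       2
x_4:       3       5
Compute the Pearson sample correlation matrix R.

Step 1 — column means:
  mean(U) = (7 + 3 + 7 + 3) / 4 = 20/4 = 5
  mean(V) = (7 + 4 + 2 + 5) / 4 = 18/4 = 4.5

Step 2 — sample variances and covariances s[i,j] = (1/(n-1)) · Σ_k (x_{k,i} - mean_i) · (x_{k,j} - mean_j), with n-1 = 3:
  s[U,U] = ((2)·(2) + (-2)·(-2) + (2)·(2) + (-2)·(-2)) / 3 = 16/3 = 5.3333
  s[U,V] = ((2)·(2.5) + (-2)·(-0.5) + (2)·(-2.5) + (-2)·(0.5)) / 3 = 0/3 = 0
  s[V,V] = ((2.5)·(2.5) + (-0.5)·(-0.5) + (-2.5)·(-2.5) + (0.5)·(0.5)) / 3 = 13/3 = 4.3333
  Sample standard deviations s_i = √(s[i,i]):
  s(U) = √(5.3333) = 2.3094
  s(V) = √(4.3333) = 2.0817

Step 3 — r_{ij} = s_{ij} / (s_i · s_j):
  r[U,U] = 1 (diagonal).
  r[U,V] = 0 / (2.3094 · 2.0817) = 0 / 4.8074 = 0
  r[V,V] = 1 (diagonal).

R is symmetric with unit diagonal. Assembling:

R = [[1, 0],
 [0, 1]]


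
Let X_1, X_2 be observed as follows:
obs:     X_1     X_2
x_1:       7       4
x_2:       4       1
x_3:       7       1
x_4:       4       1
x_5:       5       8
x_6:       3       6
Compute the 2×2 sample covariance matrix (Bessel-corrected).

Step 1 — column means:
  mean(X_1) = (7 + 4 + 7 + 4 + 5 + 3) / 6 = 30/6 = 5
  mean(X_2) = (4 + 1 + 1 + 1 + 8 + 6) / 6 = 21/6 = 3.5

Step 2 — sample covariance S[i,j] = (1/(n-1)) · Σ_k (x_{k,i} - mean_i) · (x_{k,j} - mean_j), with n-1 = 5.
  S[X_1,X_1] = ((2)·(2) + (-1)·(-1) + (2)·(2) + (-1)·(-1) + (0)·(0) + (-2)·(-2)) / 5 = 14/5 = 2.8
  S[X_1,X_2] = ((2)·(0.5) + (-1)·(-2.5) + (2)·(-2.5) + (-1)·(-2.5) + (0)·(4.5) + (-2)·(2.5)) / 5 = -4/5 = -0.8
  S[X_2,X_2] = ((0.5)·(0.5) + (-2.5)·(-2.5) + (-2.5)·(-2.5) + (-2.5)·(-2.5) + (4.5)·(4.5) + (2.5)·(2.5)) / 5 = 45.5/5 = 9.1

S is symmetric (S[j,i] = S[i,j]). Assembling:

S = [[2.8, -0.8],
 [-0.8, 9.1]]


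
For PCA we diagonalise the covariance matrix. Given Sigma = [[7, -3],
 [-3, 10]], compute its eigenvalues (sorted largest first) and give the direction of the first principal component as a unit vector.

Step 1 — characteristic polynomial of 2×2 Sigma:
  det(Sigma - λI) = λ² - trace · λ + det = 0.
  trace = 7 + 10 = 17, det = 7·10 - (-3)² = 61.
Step 2 — discriminant:
  Δ = trace² - 4·det = 289 - 244 = 45.
Step 3 — eigenvalues:
  λ = (trace ± √Δ)/2 = (17 ± 6.7082)/2,
  λ_1 = 11.8541,  λ_2 = 5.1459.

Step 4 — unit eigenvector for λ_1: solve (Sigma - λ_1 I)v = 0. First row:
  (7 - 11.8541)·v_x + (-3)·v_y = 0, i.e. (-4.8541)·v_x + (-3)·v_y = 0,
  so v ∝ (b, λ_1 - a) = (-3, 4.8541); multiply by -1 so the first entry is positive: u = (3, -4.8541).
  ||u|| = √((3)² + (-4.8541)²) = √(32.5623) ≈ 5.7063,
  v_1 = u/||u|| ≈ (0.5257, -0.8507) (||v_1|| = 1).

λ_1 = 11.8541,  λ_2 = 5.1459;  v_1 ≈ (0.5257, -0.8507)


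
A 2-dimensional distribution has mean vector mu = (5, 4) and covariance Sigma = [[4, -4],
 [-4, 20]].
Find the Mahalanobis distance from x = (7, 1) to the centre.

Step 1 — centre the observation: (x - mu) = (2, -3).

Step 2 — invert Sigma. det(Sigma) = 4·20 - (-4)² = 64.
  Sigma^{-1} = (1/det) · [[d, -b], [-b, a]] = [[0.3125, 0.0625],
 [0.0625, 0.0625]].

Step 3 — form the quadratic (x - mu)^T · Sigma^{-1} · (x - mu):
  Sigma^{-1} · (x - mu) = (0.4375, -0.0625).
  (x - mu)^T · [Sigma^{-1} · (x - mu)] = (2)·(0.4375) + (-3)·(-0.0625) = 1.0625.

Step 4 — take square root: d = √(1.0625) ≈ 1.0308.

d(x, mu) = √(1.0625) ≈ 1.0308


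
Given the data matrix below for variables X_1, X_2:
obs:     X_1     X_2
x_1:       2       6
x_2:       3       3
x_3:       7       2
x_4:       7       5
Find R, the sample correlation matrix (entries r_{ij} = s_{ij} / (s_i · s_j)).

Step 1 — column means:
  mean(X_1) = (2 + 3 + 7 + 7) / 4 = 19/4 = 4.75
  mean(X_2) = (6 + 3 + 2 + 5) / 4 = 16/4 = 4

Step 2 — sample variances and covariances s[i,j] = (1/(n-1)) · Σ_k (x_{k,i} - mean_i) · (x_{k,j} - mean_j), with n-1 = 3:
  s[X_1,X_1] = ((-2.75)·(-2.75) + (-1.75)·(-1.75) + (2.25)·(2.25) + (2.25)·(2.25)) / 3 = 20.75/3 = 6.9167
  s[X_1,X_2] = ((-2.75)·(2) + (-1.75)·(-1) + (2.25)·(-2) + (2.25)·(1)) / 3 = -6/3 = -2
  s[X_2,X_2] = ((2)·(2) + (-1)·(-1) + (-2)·(-2) + (1)·(1)) / 3 = 10/3 = 3.3333
  Sample standard deviations s_i = √(s[i,i]):
  s(X_1) = √(6.9167) = 2.63
  s(X_2) = √(3.3333) = 1.8257

Step 3 — r_{ij} = s_{ij} / (s_i · s_j):
  r[X_1,X_1] = 1 (diagonal).
  r[X_1,X_2] = -2 / (2.63 · 1.8257) = -2 / 4.8016 = -0.4165
  r[X_2,X_2] = 1 (diagonal).

R is symmetric with unit diagonal. Assembling:

R = [[1, -0.4165],
 [-0.4165, 1]]


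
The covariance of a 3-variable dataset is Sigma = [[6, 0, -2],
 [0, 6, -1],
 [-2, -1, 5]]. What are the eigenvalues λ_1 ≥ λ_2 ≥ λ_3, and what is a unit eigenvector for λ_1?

Step 1 — characteristic polynomial p(λ) = det(λI - Sigma) = λ³ - tr·λ² + c_1·λ - det, where tr = trace, c_1 = sum of the principal 2×2 minors, det = det(Sigma):
  tr = 6 + 6 + 5 = 17,
  c_1 = (6·6 - (0)²) + (6·5 - (-2)²) + (6·5 - (-1)²) = 36 + 26 + 29 = 91,
  det = 6·(6·5 - (-1)²) - (0)·((0)·5 - (-1)·(-2)) + (-2)·((0)·(-1) - 6·(-2)) = 6·(29) - (0)·(-2) + (-2)·(12) = 150.
  So p(λ) = λ³ - 17λ² + 91λ - 150.
Step 2 — look for an integer root (rational root theorem: any rational root is an integer divisor of 150). Testing λ = 6:
  p(6) = 216 - 612 + 546 - 150 = 0  ✓
  Dividing out (λ - 6): p(λ) = (λ - 6)(λ² - 11λ + 25).
Step 3 — remaining eigenvalues from the quadratic λ² - 11λ + 25 = 0:
  Δ = 11² - 4·25 = 121 - 100 = 21,  λ = (11 ± √21)/2 = (11 ± 4.5826)/2 ≈ 7.7913 or 3.2087.
  Sorted: λ_1 = 7.7913,  λ_2 = 6,  λ_3 = 3.2087  (check: sum = 17 = tr ✓).

Step 4 — unit eigenvector for λ_1 ≈ 7.7913: v spans the null space of (Sigma - λ_1 I), whose rows are
  r_1 = (-1.7913, 0, -2),  r_2 = (0, -1.7913, -1),  r_3 = (-2, -1, -2.7913).
  v is orthogonal to every row, so take v ∝ r_1 × r_2 = ((0)·(-1) - (-2)·(-1.7913), (-2)·(0) - (-1.7913)·(-1), (-1.7913)·(-1.7913) - (0)·(0)) ≈ (-3.5826, -1.7913, 3.2087).
  Rescale (multiply by -1 so the first nonzero entry is positive): u = (3.5826, 1.7913, -3.2087).
  ||u|| = √((3.5826)² + (1.7913)² + (-3.2087)²) = √(26.3394) ≈ 5.1322,  v_1 = u/||u|| ≈ (0.6981, 0.349, -0.6252) (||v_1|| = 1).

λ_1 = 7.7913,  λ_2 = 6,  λ_3 = 3.2087;  v_1 ≈ (0.6981, 0.349, -0.6252)


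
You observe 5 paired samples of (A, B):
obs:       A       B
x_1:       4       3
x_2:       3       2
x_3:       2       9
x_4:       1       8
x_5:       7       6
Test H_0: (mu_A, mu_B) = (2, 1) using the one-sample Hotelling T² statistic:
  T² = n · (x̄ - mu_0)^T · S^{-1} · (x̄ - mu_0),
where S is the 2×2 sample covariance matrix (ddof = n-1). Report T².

Step 1 — sample mean vector:
  mean(A) = (4 + 3 + 2 + 1 + 7) / 5 = 17/5 = 3.4
  mean(B) = (3 + 2 + 9 + 8 + 6) / 5 = 28/5 = 5.6
  x̄ = (3.4, 5.6),  deviation x̄ - mu_0 = (3.4, 5.6) - (2, 1) = (1.4, 4.6).

Step 2 — sample covariance matrix, S[i,j] = (1/(n-1)) · Σ_k (x_{k,i} - mean_i) · (x_{k,j} - mean_j), divisor n-1 = 4:
  S[A,A] = ((0.6)·(0.6) + (-0.4)·(-0.4) + (-1.4)·(-1.4) + (-2.4)·(-2.4) + (3.6)·(3.6)) / 4 = 21.2/4 = 5.3
  S[A,B] = ((0.6)·(-2.6) + (-0.4)·(-3.6) + (-1.4)·(3.4) + (-2.4)·(2.4) + (3.6)·(0.4)) / 4 = -9.2/4 = -2.3
  S[B,B] = ((-2.6)·(-2.6) + (-3.6)·(-3.6) + (3.4)·(3.4) + (2.4)·(2.4) + (0.4)·(0.4)) / 4 = 37.2/4 = 9.3
  S = [[5.3, -2.3],
 [-2.3, 9.3]].

Step 3 — invert S. det(S) = 5.3·9.3 - (-2.3)² = 44.
  S^{-1} = (1/det) · [[d, -b], [-b, a]] = [[0.2114, 0.0523],
 [0.0523, 0.1205]].

Step 4 — quadratic form (x̄ - mu_0)^T · S^{-1} · (x̄ - mu_0):
  S^{-1} · (x̄ - mu_0) = (0.5364, 0.6273),
  (x̄ - mu_0)^T · [...] = (1.4)·(0.5364) + (4.6)·(0.6273) = 3.6364.

Step 5 — scale by n: T² = 5 · 3.6364 = 18.1818.

T² ≈ 18.1818


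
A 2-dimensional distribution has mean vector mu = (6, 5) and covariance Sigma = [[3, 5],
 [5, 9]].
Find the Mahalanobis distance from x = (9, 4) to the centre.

Step 1 — centre the observation: (x - mu) = (3, -1).

Step 2 — invert Sigma. det(Sigma) = 3·9 - (5)² = 2.
  Sigma^{-1} = (1/det) · [[d, -b], [-b, a]] = [[4.5, -2.5],
 [-2.5, 1.5]].

Step 3 — form the quadratic (x - mu)^T · Sigma^{-1} · (x - mu):
  Sigma^{-1} · (x - mu) = (16, -9).
  (x - mu)^T · [Sigma^{-1} · (x - mu)] = (3)·(16) + (-1)·(-9) = 57.

Step 4 — take square root: d = √(57) ≈ 7.5498.

d(x, mu) = √(57) ≈ 7.5498


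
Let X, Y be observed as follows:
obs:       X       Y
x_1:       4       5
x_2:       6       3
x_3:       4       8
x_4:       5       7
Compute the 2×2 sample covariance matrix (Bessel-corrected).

Step 1 — column means:
  mean(X) = (4 + 6 + 4 + 5) / 4 = 19/4 = 4.75
  mean(Y) = (5 + 3 + 8 + 7) / 4 = 23/4 = 5.75

Step 2 — sample covariance S[i,j] = (1/(n-1)) · Σ_k (x_{k,i} - mean_i) · (x_{k,j} - mean_j), with n-1 = 3.
  S[X,X] = ((-0.75)·(-0.75) + (1.25)·(1.25) + (-0.75)·(-0.75) + (0.25)·(0.25)) / 3 = 2.75/3 = 0.9167
  S[X,Y] = ((-0.75)·(-0.75) + (1.25)·(-2.75) + (-0.75)·(2.25) + (0.25)·(1.25)) / 3 = -4.25/3 = -1.4167
  S[Y,Y] = ((-0.75)·(-0.75) + (-2.75)·(-2.75) + (2.25)·(2.25) + (1.25)·(1.25)) / 3 = 14.75/3 = 4.9167

S is symmetric (S[j,i] = S[i,j]). Assembling:

S = [[0.9167, -1.4167],
 [-1.4167, 4.9167]]


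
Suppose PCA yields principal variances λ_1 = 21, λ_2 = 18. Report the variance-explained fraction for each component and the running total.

Step 1 — total variance = trace(Sigma) = Σ λ_i = 21 + 18 = 39.

Step 2 — fraction explained by component i = λ_i / Σ λ:
  PC1: 21/39 = 0.5385
  PC2: 18/39 = 0.4615

Step 3 — cumulative fraction after k components = (λ_1 + ... + λ_k) / Σ λ:
  k = 1: 21/39 = 0.5385
  k = 2: (21 + 18)/39 = 39/39 = 1

Summary (fraction, with percent):

explained: PC1 0.5385 (53.85%), PC2 0.4615 (46.15%);  cumulative: 0.5385, 1


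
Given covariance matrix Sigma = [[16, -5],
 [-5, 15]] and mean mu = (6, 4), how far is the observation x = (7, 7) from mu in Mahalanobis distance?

Step 1 — centre the observation: (x - mu) = (1, 3).

Step 2 — invert Sigma. det(Sigma) = 16·15 - (-5)² = 215.
  Sigma^{-1} = (1/det) · [[d, -b], [-b, a]] = [[0.0698, 0.0233],
 [0.0233, 0.0744]].

Step 3 — form the quadratic (x - mu)^T · Sigma^{-1} · (x - mu):
  Sigma^{-1} · (x - mu) = (0.1395, 0.2465).
  (x - mu)^T · [Sigma^{-1} · (x - mu)] = (1)·(0.1395) + (3)·(0.2465) = 0.8791.

Step 4 — take square root: d = √(0.8791) ≈ 0.9376.

d(x, mu) = √(0.8791) ≈ 0.9376


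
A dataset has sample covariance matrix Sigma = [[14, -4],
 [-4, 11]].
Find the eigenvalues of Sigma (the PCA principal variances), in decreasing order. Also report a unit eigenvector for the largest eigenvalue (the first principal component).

Step 1 — characteristic polynomial of 2×2 Sigma:
  det(Sigma - λI) = λ² - trace · λ + det = 0.
  trace = 14 + 11 = 25, det = 14·11 - (-4)² = 138.
Step 2 — discriminant:
  Δ = trace² - 4·det = 625 - 552 = 73.
Step 3 — eigenvalues:
  λ = (trace ± √Δ)/2 = (25 ± 8.544)/2,
  λ_1 = 16.772,  λ_2 = 8.228.

Step 4 — unit eigenvector for λ_1: solve (Sigma - λ_1 I)v = 0. First row:
  (14 - 16.772)·v_x + (-4)·v_y = 0, i.e. (-2.772)·v_x + (-4)·v_y = 0,
  so v ∝ (b, λ_1 - a) = (-4, 2.772); multiply by -1 so the first entry is positive: u = (4, -2.772).
  ||u|| = √((4)² + (-2.772)²) = √(23.684) ≈ 4.8666,
  v_1 = u/||u|| ≈ (0.8219, -0.5696) (||v_1|| = 1).

λ_1 = 16.772,  λ_2 = 8.228;  v_1 ≈ (0.8219, -0.5696)


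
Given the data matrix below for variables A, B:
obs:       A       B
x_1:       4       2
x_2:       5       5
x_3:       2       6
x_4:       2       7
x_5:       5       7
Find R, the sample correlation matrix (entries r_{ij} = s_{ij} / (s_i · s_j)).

Step 1 — column means:
  mean(A) = (4 + 5 + 2 + 2 + 5) / 5 = 18/5 = 3.6
  mean(B) = (2 + 5 + 6 + 7 + 7) / 5 = 27/5 = 5.4

Step 2 — sample variances and covariances s[i,j] = (1/(n-1)) · Σ_k (x_{k,i} - mean_i) · (x_{k,j} - mean_j), with n-1 = 4:
  s[A,A] = ((0.4)·(0.4) + (1.4)·(1.4) + (-1.6)·(-1.6) + (-1.6)·(-1.6) + (1.4)·(1.4)) / 4 = 9.2/4 = 2.3
  s[A,B] = ((0.4)·(-3.4) + (1.4)·(-0.4) + (-1.6)·(0.6) + (-1.6)·(1.6) + (1.4)·(1.6)) / 4 = -3.2/4 = -0.8
  s[B,B] = ((-3.4)·(-3.4) + (-0.4)·(-0.4) + (0.6)·(0.6) + (1.6)·(1.6) + (1.6)·(1.6)) / 4 = 17.2/4 = 4.3
  Sample standard deviations s_i = √(s[i,i]):
  s(A) = √(2.3) = 1.5166
  s(B) = √(4.3) = 2.0736

Step 3 — r_{ij} = s_{ij} / (s_i · s_j):
  r[A,A] = 1 (diagonal).
  r[A,B] = -0.8 / (1.5166 · 2.0736) = -0.8 / 3.1448 = -0.2544
  r[B,B] = 1 (diagonal).

R is symmetric with unit diagonal. Assembling:

R = [[1, -0.2544],
 [-0.2544, 1]]


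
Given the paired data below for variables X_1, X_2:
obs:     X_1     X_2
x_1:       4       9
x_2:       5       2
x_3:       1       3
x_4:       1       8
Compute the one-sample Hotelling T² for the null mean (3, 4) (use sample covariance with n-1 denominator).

Step 1 — sample mean vector:
  mean(X_1) = (4 + 5 + 1 + 1) / 4 = 11/4 = 2.75
  mean(X_2) = (9 + 2 + 3 + 8) / 4 = 22/4 = 5.5
  x̄ = (2.75, 5.5),  deviation x̄ - mu_0 = (2.75, 5.5) - (3, 4) = (-0.25, 1.5).

Step 2 — sample covariance matrix, S[i,j] = (1/(n-1)) · Σ_k (x_{k,i} - mean_i) · (x_{k,j} - mean_j), divisor n-1 = 3:
  S[X_1,X_1] = ((1.25)·(1.25) + (2.25)·(2.25) + (-1.75)·(-1.75) + (-1.75)·(-1.75)) / 3 = 12.75/3 = 4.25
  S[X_1,X_2] = ((1.25)·(3.5) + (2.25)·(-3.5) + (-1.75)·(-2.5) + (-1.75)·(2.5)) / 3 = -3.5/3 = -1.1667
  S[X_2,X_2] = ((3.5)·(3.5) + (-3.5)·(-3.5) + (-2.5)·(-2.5) + (2.5)·(2.5)) / 3 = 37/3 = 12.3333
  S = [[4.25, -1.1667],
 [-1.1667, 12.3333]].

Step 3 — invert S. det(S) = 4.25·12.3333 - (-1.1667)² = 51.0556.
  S^{-1} = (1/det) · [[d, -b], [-b, a]] = [[0.2416, 0.0229],
 [0.0229, 0.0832]].

Step 4 — quadratic form (x̄ - mu_0)^T · S^{-1} · (x̄ - mu_0):
  S^{-1} · (x̄ - mu_0) = (-0.0261, 0.1192),
  (x̄ - mu_0)^T · [...] = (-0.25)·(-0.0261) + (1.5)·(0.1192) = 0.1853.

Step 5 — scale by n: T² = 4 · 0.1853 = 0.741.

T² ≈ 0.741


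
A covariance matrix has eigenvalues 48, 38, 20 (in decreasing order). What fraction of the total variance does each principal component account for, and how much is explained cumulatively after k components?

Step 1 — total variance = trace(Sigma) = Σ λ_i = 48 + 38 + 20 = 106.

Step 2 — fraction explained by component i = λ_i / Σ λ:
  PC1: 48/106 = 0.4528
  PC2: 38/106 = 0.3585
  PC3: 20/106 = 0.1887

Step 3 — cumulative fraction after k components = (λ_1 + ... + λ_k) / Σ λ:
  k = 1: 48/106 = 0.4528
  k = 2: (48 + 38)/106 = 86/106 = 0.8113
  k = 3: (48 + 38 + 20)/106 = 106/106 = 1

Summary (fraction, with percent):

explained: PC1 0.4528 (45.28%), PC2 0.3585 (35.85%), PC3 0.1887 (18.87%);  cumulative: 0.4528, 0.8113, 1


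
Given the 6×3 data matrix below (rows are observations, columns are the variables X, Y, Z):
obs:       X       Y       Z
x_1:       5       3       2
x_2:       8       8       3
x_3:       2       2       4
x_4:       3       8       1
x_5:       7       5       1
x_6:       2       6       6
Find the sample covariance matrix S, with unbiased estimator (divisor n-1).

Step 1 — column means:
  mean(X) = (5 + 8 + 2 + 3 + 7 + 2) / 6 = 27/6 = 4.5
  mean(Y) = (3 + 8 + 2 + 8 + 5 + 6) / 6 = 32/6 = 5.3333
  mean(Z) = (2 + 3 + 4 + 1 + 1 + 6) / 6 = 17/6 = 2.8333

Step 2 — sample covariance S[i,j] = (1/(n-1)) · Σ_k (x_{k,i} - mean_i) · (x_{k,j} - mean_j), with n-1 = 5.
  S[X,X] = ((0.5)·(0.5) + (3.5)·(3.5) + (-2.5)·(-2.5) + (-1.5)·(-1.5) + (2.5)·(2.5) + (-2.5)·(-2.5)) / 5 = 33.5/5 = 6.7
  S[X,Y] = ((0.5)·(-2.3333) + (3.5)·(2.6667) + (-2.5)·(-3.3333) + (-1.5)·(2.6667) + (2.5)·(-0.3333) + (-2.5)·(0.6667)) / 5 = 10/5 = 2
  S[X,Z] = ((0.5)·(-0.8333) + (3.5)·(0.1667) + (-2.5)·(1.1667) + (-1.5)·(-1.8333) + (2.5)·(-1.8333) + (-2.5)·(3.1667)) / 5 = -12.5/5 = -2.5
  S[Y,Y] = ((-2.3333)·(-2.3333) + (2.6667)·(2.6667) + (-3.3333)·(-3.3333) + (2.6667)·(2.6667) + (-0.3333)·(-0.3333) + (0.6667)·(0.6667)) / 5 = 31.3333/5 = 6.2667
  S[Y,Z] = ((-2.3333)·(-0.8333) + (2.6667)·(0.1667) + (-3.3333)·(1.1667) + (2.6667)·(-1.8333) + (-0.3333)·(-1.8333) + (0.6667)·(3.1667)) / 5 = -3.6667/5 = -0.7333
  S[Z,Z] = ((-0.8333)·(-0.8333) + (0.1667)·(0.1667) + (1.1667)·(1.1667) + (-1.8333)·(-1.8333) + (-1.8333)·(-1.8333) + (3.1667)·(3.1667)) / 5 = 18.8333/5 = 3.7667

S is symmetric (S[j,i] = S[i,j]). Assembling:

S = [[6.7, 2, -2.5],
 [2, 6.2667, -0.7333],
 [-2.5, -0.7333, 3.7667]]


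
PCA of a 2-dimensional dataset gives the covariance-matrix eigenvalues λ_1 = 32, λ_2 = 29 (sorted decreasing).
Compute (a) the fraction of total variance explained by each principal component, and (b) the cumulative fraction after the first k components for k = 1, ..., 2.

Step 1 — total variance = trace(Sigma) = Σ λ_i = 32 + 29 = 61.

Step 2 — fraction explained by component i = λ_i / Σ λ:
  PC1: 32/61 = 0.5246
  PC2: 29/61 = 0.4754

Step 3 — cumulative fraction after k components = (λ_1 + ... + λ_k) / Σ λ:
  k = 1: 32/61 = 0.5246
  k = 2: (32 + 29)/61 = 61/61 = 1

Summary (fraction, with percent):

explained: PC1 0.5246 (52.46%), PC2 0.4754 (47.54%);  cumulative: 0.5246, 1


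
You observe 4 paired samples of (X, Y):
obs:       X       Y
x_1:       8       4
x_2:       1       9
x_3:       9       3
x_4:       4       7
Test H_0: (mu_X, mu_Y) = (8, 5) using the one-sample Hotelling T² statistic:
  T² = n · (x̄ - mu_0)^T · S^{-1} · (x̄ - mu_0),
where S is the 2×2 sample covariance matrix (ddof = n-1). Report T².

Step 1 — sample mean vector:
  mean(X) = (8 + 1 + 9 + 4) / 4 = 22/4 = 5.5
  mean(Y) = (4 + 9 + 3 + 7) / 4 = 23/4 = 5.75
  x̄ = (5.5, 5.75),  deviation x̄ - mu_0 = (5.5, 5.75) - (8, 5) = (-2.5, 0.75).

Step 2 — sample covariance matrix, S[i,j] = (1/(n-1)) · Σ_k (x_{k,i} - mean_i) · (x_{k,j} - mean_j), divisor n-1 = 3:
  S[X,X] = ((2.5)·(2.5) + (-4.5)·(-4.5) + (3.5)·(3.5) + (-1.5)·(-1.5)) / 3 = 41/3 = 13.6667
  S[X,Y] = ((2.5)·(-1.75) + (-4.5)·(3.25) + (3.5)·(-2.75) + (-1.5)·(1.25)) / 3 = -30.5/3 = -10.1667
  S[Y,Y] = ((-1.75)·(-1.75) + (3.25)·(3.25) + (-2.75)·(-2.75) + (1.25)·(1.25)) / 3 = 22.75/3 = 7.5833
  S = [[13.6667, -10.1667],
 [-10.1667, 7.5833]].

Step 3 — invert S. det(S) = 13.6667·7.5833 - (-10.1667)² = 0.2778.
  S^{-1} = (1/det) · [[d, -b], [-b, a]] = [[27.3, 36.6],
 [36.6, 49.2]].

Step 4 — quadratic form (x̄ - mu_0)^T · S^{-1} · (x̄ - mu_0):
  S^{-1} · (x̄ - mu_0) = (-40.8, -54.6),
  (x̄ - mu_0)^T · [...] = (-2.5)·(-40.8) + (0.75)·(-54.6) = 61.05.

Step 5 — scale by n: T² = 4 · 61.05 = 244.2.

T² ≈ 244.2


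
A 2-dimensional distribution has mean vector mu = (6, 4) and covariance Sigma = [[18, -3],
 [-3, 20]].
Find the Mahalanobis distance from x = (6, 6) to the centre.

Step 1 — centre the observation: (x - mu) = (0, 2).

Step 2 — invert Sigma. det(Sigma) = 18·20 - (-3)² = 351.
  Sigma^{-1} = (1/det) · [[d, -b], [-b, a]] = [[0.057, 0.0085],
 [0.0085, 0.0513]].

Step 3 — form the quadratic (x - mu)^T · Sigma^{-1} · (x - mu):
  Sigma^{-1} · (x - mu) = (0.0171, 0.1026).
  (x - mu)^T · [Sigma^{-1} · (x - mu)] = (0)·(0.0171) + (2)·(0.1026) = 0.2051.

Step 4 — take square root: d = √(0.2051) ≈ 0.4529.

d(x, mu) = √(0.2051) ≈ 0.4529


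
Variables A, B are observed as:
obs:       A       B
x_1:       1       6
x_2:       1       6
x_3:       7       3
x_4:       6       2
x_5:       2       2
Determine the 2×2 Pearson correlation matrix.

Step 1 — column means:
  mean(A) = (1 + 1 + 7 + 6 + 2) / 5 = 17/5 = 3.4
  mean(B) = (6 + 6 + 3 + 2 + 2) / 5 = 19/5 = 3.8

Step 2 — sample variances and covariances s[i,j] = (1/(n-1)) · Σ_k (x_{k,i} - mean_i) · (x_{k,j} - mean_j), with n-1 = 4:
  s[A,A] = ((-2.4)·(-2.4) + (-2.4)·(-2.4) + (3.6)·(3.6) + (2.6)·(2.6) + (-1.4)·(-1.4)) / 4 = 33.2/4 = 8.3
  s[A,B] = ((-2.4)·(2.2) + (-2.4)·(2.2) + (3.6)·(-0.8) + (2.6)·(-1.8) + (-1.4)·(-1.8)) / 4 = -15.6/4 = -3.9
  s[B,B] = ((2.2)·(2.2) + (2.2)·(2.2) + (-0.8)·(-0.8) + (-1.8)·(-1.8) + (-1.8)·(-1.8)) / 4 = 16.8/4 = 4.2
  Sample standard deviations s_i = √(s[i,i]):
  s(A) = √(8.3) = 2.881
  s(B) = √(4.2) = 2.0494

Step 3 — r_{ij} = s_{ij} / (s_i · s_j):
  r[A,A] = 1 (diagonal).
  r[A,B] = -3.9 / (2.881 · 2.0494) = -3.9 / 5.9042 = -0.6605
  r[B,B] = 1 (diagonal).

R is symmetric with unit diagonal. Assembling:

R = [[1, -0.6605],
 [-0.6605, 1]]


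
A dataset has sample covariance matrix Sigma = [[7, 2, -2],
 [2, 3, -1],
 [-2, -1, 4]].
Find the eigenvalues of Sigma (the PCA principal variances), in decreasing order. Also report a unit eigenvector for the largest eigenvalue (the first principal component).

Step 1 — characteristic polynomial p(λ) = det(λI - Sigma) = λ³ - tr·λ² + c_1·λ - det, where tr = trace, c_1 = sum of the principal 2×2 minors, det = det(Sigma):
  tr = 7 + 3 + 4 = 14,
  c_1 = (7·3 - (2)²) + (7·4 - (-2)²) + (3·4 - (-1)²) = 17 + 24 + 11 = 52,
  det = 7·(3·4 - (-1)²) - (2)·((2)·4 - (-1)·(-2)) + (-2)·((2)·(-1) - 3·(-2)) = 7·(11) - (2)·(6) + (-2)·(4) = 57.
  So p(λ) = λ³ - 14λ² + 52λ - 57.
Step 2 — look for an integer root (rational root theorem: any rational root is an integer divisor of 57). Testing λ = 3:
  p(3) = 27 - 126 + 156 - 57 = 0  ✓
  Dividing out (λ - 3): p(λ) = (λ - 3)(λ² - 11λ + 19).
Step 3 — remaining eigenvalues from the quadratic λ² - 11λ + 19 = 0:
  Δ = 11² - 4·19 = 121 - 76 = 45,  λ = (11 ± √45)/2 = (11 ± 6.7082)/2 ≈ 8.8541 or 2.1459.
  Sorted: λ_1 = 8.8541,  λ_2 = 3,  λ_3 = 2.1459  (check: sum = 14 = tr ✓).

Step 4 — unit eigenvector for λ_1 ≈ 8.8541: v spans the null space of (Sigma - λ_1 I), whose rows are
  r_1 = (-1.8541, 2, -2),  r_2 = (2, -5.8541, -1),  r_3 = (-2, -1, -4.8541).
  v is orthogonal to every row, so take v ∝ r_1 × r_2 = ((2)·(-1) - (-2)·(-5.8541), (-2)·(2) - (-1.8541)·(-1), (-1.8541)·(-5.8541) - (2)·(2)) ≈ (-13.7082, -5.8541, 6.8541).
  Rescale (multiply by -1 so the first nonzero entry is positive): u = (13.7082, 5.8541, -6.8541).
  ||u|| = √((13.7082)² + (5.8541)² + (-6.8541)²) = √(269.1641) ≈ 16.4062,  v_1 = u/||u|| ≈ (0.8355, 0.3568, -0.4178) (||v_1|| = 1).

λ_1 = 8.8541,  λ_2 = 3,  λ_3 = 2.1459;  v_1 ≈ (0.8355, 0.3568, -0.4178)


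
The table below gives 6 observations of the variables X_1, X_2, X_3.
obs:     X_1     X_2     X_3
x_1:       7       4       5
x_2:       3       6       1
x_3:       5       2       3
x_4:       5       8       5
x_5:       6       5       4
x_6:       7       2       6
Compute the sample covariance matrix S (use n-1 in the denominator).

Step 1 — column means:
  mean(X_1) = (7 + 3 + 5 + 5 + 6 + 7) / 6 = 33/6 = 5.5
  mean(X_2) = (4 + 6 + 2 + 8 + 5 + 2) / 6 = 27/6 = 4.5
  mean(X_3) = (5 + 1 + 3 + 5 + 4 + 6) / 6 = 24/6 = 4

Step 2 — sample covariance S[i,j] = (1/(n-1)) · Σ_k (x_{k,i} - mean_i) · (x_{k,j} - mean_j), with n-1 = 5.
  S[X_1,X_1] = ((1.5)·(1.5) + (-2.5)·(-2.5) + (-0.5)·(-0.5) + (-0.5)·(-0.5) + (0.5)·(0.5) + (1.5)·(1.5)) / 5 = 11.5/5 = 2.3
  S[X_1,X_2] = ((1.5)·(-0.5) + (-2.5)·(1.5) + (-0.5)·(-2.5) + (-0.5)·(3.5) + (0.5)·(0.5) + (1.5)·(-2.5)) / 5 = -8.5/5 = -1.7
  S[X_1,X_3] = ((1.5)·(1) + (-2.5)·(-3) + (-0.5)·(-1) + (-0.5)·(1) + (0.5)·(0) + (1.5)·(2)) / 5 = 12/5 = 2.4
  S[X_2,X_2] = ((-0.5)·(-0.5) + (1.5)·(1.5) + (-2.5)·(-2.5) + (3.5)·(3.5) + (0.5)·(0.5) + (-2.5)·(-2.5)) / 5 = 27.5/5 = 5.5
  S[X_2,X_3] = ((-0.5)·(1) + (1.5)·(-3) + (-2.5)·(-1) + (3.5)·(1) + (0.5)·(0) + (-2.5)·(2)) / 5 = -4/5 = -0.8
  S[X_3,X_3] = ((1)·(1) + (-3)·(-3) + (-1)·(-1) + (1)·(1) + (0)·(0) + (2)·(2)) / 5 = 16/5 = 3.2

S is symmetric (S[j,i] = S[i,j]). Assembling:

S = [[2.3, -1.7, 2.4],
 [-1.7, 5.5, -0.8],
 [2.4, -0.8, 3.2]]


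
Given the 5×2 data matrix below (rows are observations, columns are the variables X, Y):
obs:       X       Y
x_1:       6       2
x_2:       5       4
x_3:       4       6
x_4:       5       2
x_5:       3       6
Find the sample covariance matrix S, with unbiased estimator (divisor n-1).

Step 1 — column means:
  mean(X) = (6 + 5 + 4 + 5 + 3) / 5 = 23/5 = 4.6
  mean(Y) = (2 + 4 + 6 + 2 + 6) / 5 = 20/5 = 4

Step 2 — sample covariance S[i,j] = (1/(n-1)) · Σ_k (x_{k,i} - mean_i) · (x_{k,j} - mean_j), with n-1 = 4.
  S[X,X] = ((1.4)·(1.4) + (0.4)·(0.4) + (-0.6)·(-0.6) + (0.4)·(0.4) + (-1.6)·(-1.6)) / 4 = 5.2/4 = 1.3
  S[X,Y] = ((1.4)·(-2) + (0.4)·(0) + (-0.6)·(2) + (0.4)·(-2) + (-1.6)·(2)) / 4 = -8/4 = -2
  S[Y,Y] = ((-2)·(-2) + (0)·(0) + (2)·(2) + (-2)·(-2) + (2)·(2)) / 4 = 16/4 = 4

S is symmetric (S[j,i] = S[i,j]). Assembling:

S = [[1.3, -2],
 [-2, 4]]


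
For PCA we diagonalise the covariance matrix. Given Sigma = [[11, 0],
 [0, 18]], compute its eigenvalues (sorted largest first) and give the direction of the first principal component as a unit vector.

Step 1 — characteristic polynomial of 2×2 Sigma:
  det(Sigma - λI) = λ² - trace · λ + det = 0.
  trace = 11 + 18 = 29, det = 11·18 - (0)² = 198.
Step 2 — discriminant:
  Δ = trace² - 4·det = 841 - 792 = 49.
Step 3 — eigenvalues:
  λ = (trace ± √Δ)/2 = (29 ± 7)/2,
  λ_1 = 18,  λ_2 = 11.

Step 4 — unit eigenvector for λ_1: Sigma is diagonal, so its eigenvectors are the coordinate axes. λ_1 = 18 is the diagonal entry on the second coordinate axis, hence
  v_1 = (0, 1) (||v_1|| = 1).

λ_1 = 18,  λ_2 = 11;  v_1 ≈ (0, 1)


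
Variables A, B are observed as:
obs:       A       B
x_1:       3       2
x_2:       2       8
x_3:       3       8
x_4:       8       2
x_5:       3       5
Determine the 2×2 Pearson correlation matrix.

Step 1 — column means:
  mean(A) = (3 + 2 + 3 + 8 + 3) / 5 = 19/5 = 3.8
  mean(B) = (2 + 8 + 8 + 2 + 5) / 5 = 25/5 = 5

Step 2 — sample variances and covariances s[i,j] = (1/(n-1)) · Σ_k (x_{k,i} - mean_i) · (x_{k,j} - mean_j), with n-1 = 4:
  s[A,A] = ((-0.8)·(-0.8) + (-1.8)·(-1.8) + (-0.8)·(-0.8) + (4.2)·(4.2) + (-0.8)·(-0.8)) / 4 = 22.8/4 = 5.7
  s[A,B] = ((-0.8)·(-3) + (-1.8)·(3) + (-0.8)·(3) + (4.2)·(-3) + (-0.8)·(0)) / 4 = -18/4 = -4.5
  s[B,B] = ((-3)·(-3) + (3)·(3) + (3)·(3) + (-3)·(-3) + (0)·(0)) / 4 = 36/4 = 9
  Sample standard deviations s_i = √(s[i,i]):
  s(A) = √(5.7) = 2.3875
  s(B) = √(9) = 3

Step 3 — r_{ij} = s_{ij} / (s_i · s_j):
  r[A,A] = 1 (diagonal).
  r[A,B] = -4.5 / (2.3875 · 3) = -4.5 / 7.1624 = -0.6283
  r[B,B] = 1 (diagonal).

R is symmetric with unit diagonal. Assembling:

R = [[1, -0.6283],
 [-0.6283, 1]]


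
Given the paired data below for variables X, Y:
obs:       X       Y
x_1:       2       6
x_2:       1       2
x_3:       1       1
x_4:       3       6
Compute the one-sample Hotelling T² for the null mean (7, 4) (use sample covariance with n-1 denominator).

Step 1 — sample mean vector:
  mean(X) = (2 + 1 + 1 + 3) / 4 = 7/4 = 1.75
  mean(Y) = (6 + 2 + 1 + 6) / 4 = 15/4 = 3.75
  x̄ = (1.75, 3.75),  deviation x̄ - mu_0 = (1.75, 3.75) - (7, 4) = (-5.25, -0.25).

Step 2 — sample covariance matrix, S[i,j] = (1/(n-1)) · Σ_k (x_{k,i} - mean_i) · (x_{k,j} - mean_j), divisor n-1 = 3:
  S[X,X] = ((0.25)·(0.25) + (-0.75)·(-0.75) + (-0.75)·(-0.75) + (1.25)·(1.25)) / 3 = 2.75/3 = 0.9167
  S[X,Y] = ((0.25)·(2.25) + (-0.75)·(-1.75) + (-0.75)·(-2.75) + (1.25)·(2.25)) / 3 = 6.75/3 = 2.25
  S[Y,Y] = ((2.25)·(2.25) + (-1.75)·(-1.75) + (-2.75)·(-2.75) + (2.25)·(2.25)) / 3 = 20.75/3 = 6.9167
  S = [[0.9167, 2.25],
 [2.25, 6.9167]].

Step 3 — invert S. det(S) = 0.9167·6.9167 - (2.25)² = 1.2778.
  S^{-1} = (1/det) · [[d, -b], [-b, a]] = [[5.413, -1.7609],
 [-1.7609, 0.7174]].

Step 4 — quadratic form (x̄ - mu_0)^T · S^{-1} · (x̄ - mu_0):
  S^{-1} · (x̄ - mu_0) = (-27.9783, 9.0652),
  (x̄ - mu_0)^T · [...] = (-5.25)·(-27.9783) + (-0.25)·(9.0652) = 144.6196.

Step 5 — scale by n: T² = 4 · 144.6196 = 578.4783.

T² ≈ 578.4783


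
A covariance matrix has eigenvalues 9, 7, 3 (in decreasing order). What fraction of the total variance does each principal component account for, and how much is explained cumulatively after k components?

Step 1 — total variance = trace(Sigma) = Σ λ_i = 9 + 7 + 3 = 19.

Step 2 — fraction explained by component i = λ_i / Σ λ:
  PC1: 9/19 = 0.4737
  PC2: 7/19 = 0.3684
  PC3: 3/19 = 0.1579

Step 3 — cumulative fraction after k components = (λ_1 + ... + λ_k) / Σ λ:
  k = 1: 9/19 = 0.4737
  k = 2: (9 + 7)/19 = 16/19 = 0.8421
  k = 3: (9 + 7 + 3)/19 = 19/19 = 1

Summary (fraction, with percent):

explained: PC1 0.4737 (47.37%), PC2 0.3684 (36.84%), PC3 0.1579 (15.79%);  cumulative: 0.4737, 0.8421, 1


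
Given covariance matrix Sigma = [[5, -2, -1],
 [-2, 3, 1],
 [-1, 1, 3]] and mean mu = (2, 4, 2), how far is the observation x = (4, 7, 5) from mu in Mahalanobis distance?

Step 1 — centre the observation: (x - mu) = (2, 3, 3).

Step 2 — invert Sigma (cofactor / det for 3×3, or solve directly):
  Sigma^{-1} = [[0.2759, 0.1724, 0.0345],
 [0.1724, 0.4828, -0.1034],
 [0.0345, -0.1034, 0.3793]].

Step 3 — form the quadratic (x - mu)^T · Sigma^{-1} · (x - mu):
  Sigma^{-1} · (x - mu) = (1.1724, 1.4828, 0.8966).
  (x - mu)^T · [Sigma^{-1} · (x - mu)] = (2)·(1.1724) + (3)·(1.4828) + (3)·(0.8966) = 9.4828.

Step 4 — take square root: d = √(9.4828) ≈ 3.0794.

d(x, mu) = √(9.4828) ≈ 3.0794


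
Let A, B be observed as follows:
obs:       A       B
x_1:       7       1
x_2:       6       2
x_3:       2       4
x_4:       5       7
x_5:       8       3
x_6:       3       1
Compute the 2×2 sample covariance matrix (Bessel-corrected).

Step 1 — column means:
  mean(A) = (7 + 6 + 2 + 5 + 8 + 3) / 6 = 31/6 = 5.1667
  mean(B) = (1 + 2 + 4 + 7 + 3 + 1) / 6 = 18/6 = 3

Step 2 — sample covariance S[i,j] = (1/(n-1)) · Σ_k (x_{k,i} - mean_i) · (x_{k,j} - mean_j), with n-1 = 5.
  S[A,A] = ((1.8333)·(1.8333) + (0.8333)·(0.8333) + (-3.1667)·(-3.1667) + (-0.1667)·(-0.1667) + (2.8333)·(2.8333) + (-2.1667)·(-2.1667)) / 5 = 26.8333/5 = 5.3667
  S[A,B] = ((1.8333)·(-2) + (0.8333)·(-1) + (-3.1667)·(1) + (-0.1667)·(4) + (2.8333)·(0) + (-2.1667)·(-2)) / 5 = -4/5 = -0.8
  S[B,B] = ((-2)·(-2) + (-1)·(-1) + (1)·(1) + (4)·(4) + (0)·(0) + (-2)·(-2)) / 5 = 26/5 = 5.2

S is symmetric (S[j,i] = S[i,j]). Assembling:

S = [[5.3667, -0.8],
 [-0.8, 5.2]]


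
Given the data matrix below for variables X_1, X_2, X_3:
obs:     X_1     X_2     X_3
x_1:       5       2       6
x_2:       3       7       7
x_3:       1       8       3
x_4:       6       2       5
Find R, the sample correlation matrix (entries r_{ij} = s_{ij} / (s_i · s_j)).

Step 1 — column means:
  mean(X_1) = (5 + 3 + 1 + 6) / 4 = 15/4 = 3.75
  mean(X_2) = (2 + 7 + 8 + 2) / 4 = 19/4 = 4.75
  mean(X_3) = (6 + 7 + 3 + 5) / 4 = 21/4 = 5.25

Step 2 — sample variances and covariances s[i,j] = (1/(n-1)) · Σ_k (x_{k,i} - mean_i) · (x_{k,j} - mean_j), with n-1 = 3:
  s[X_1,X_1] = ((1.25)·(1.25) + (-0.75)·(-0.75) + (-2.75)·(-2.75) + (2.25)·(2.25)) / 3 = 14.75/3 = 4.9167
  s[X_1,X_2] = ((1.25)·(-2.75) + (-0.75)·(2.25) + (-2.75)·(3.25) + (2.25)·(-2.75)) / 3 = -20.25/3 = -6.75
  s[X_1,X_3] = ((1.25)·(0.75) + (-0.75)·(1.75) + (-2.75)·(-2.25) + (2.25)·(-0.25)) / 3 = 5.25/3 = 1.75
  s[X_2,X_2] = ((-2.75)·(-2.75) + (2.25)·(2.25) + (3.25)·(3.25) + (-2.75)·(-2.75)) / 3 = 30.75/3 = 10.25
  s[X_2,X_3] = ((-2.75)·(0.75) + (2.25)·(1.75) + (3.25)·(-2.25) + (-2.75)·(-0.25)) / 3 = -4.75/3 = -1.5833
  s[X_3,X_3] = ((0.75)·(0.75) + (1.75)·(1.75) + (-2.25)·(-2.25) + (-0.25)·(-0.25)) / 3 = 8.75/3 = 2.9167
  Sample standard deviations s_i = √(s[i,i]):
  s(X_1) = √(4.9167) = 2.2174
  s(X_2) = √(10.25) = 3.2016
  s(X_3) = √(2.9167) = 1.7078

Step 3 — r_{ij} = s_{ij} / (s_i · s_j):
  r[X_1,X_1] = 1 (diagonal).
  r[X_1,X_2] = -6.75 / (2.2174 · 3.2016) = -6.75 / 7.099 = -0.9508
  r[X_1,X_3] = 1.75 / (2.2174 · 1.7078) = 1.75 / 3.7869 = 0.4621
  r[X_2,X_2] = 1 (diagonal).
  r[X_2,X_3] = -1.5833 / (3.2016 · 1.7078) = -1.5833 / 5.4677 = -0.2896
  r[X_3,X_3] = 1 (diagonal).

R is symmetric with unit diagonal. Assembling:

R = [[1, -0.9508, 0.4621],
 [-0.9508, 1, -0.2896],
 [0.4621, -0.2896, 1]]


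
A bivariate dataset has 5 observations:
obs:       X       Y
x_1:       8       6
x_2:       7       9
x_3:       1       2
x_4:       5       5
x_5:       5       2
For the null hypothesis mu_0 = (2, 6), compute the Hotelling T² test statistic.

Step 1 — sample mean vector:
  mean(X) = (8 + 7 + 1 + 5 + 5) / 5 = 26/5 = 5.2
  mean(Y) = (6 + 9 + 2 + 5 + 2) / 5 = 24/5 = 4.8
  x̄ = (5.2, 4.8),  deviation x̄ - mu_0 = (5.2, 4.8) - (2, 6) = (3.2, -1.2).

Step 2 — sample covariance matrix, S[i,j] = (1/(n-1)) · Σ_k (x_{k,i} - mean_i) · (x_{k,j} - mean_j), divisor n-1 = 4:
  S[X,X] = ((2.8)·(2.8) + (1.8)·(1.8) + (-4.2)·(-4.2) + (-0.2)·(-0.2) + (-0.2)·(-0.2)) / 4 = 28.8/4 = 7.2
  S[X,Y] = ((2.8)·(1.2) + (1.8)·(4.2) + (-4.2)·(-2.8) + (-0.2)·(0.2) + (-0.2)·(-2.8)) / 4 = 23.2/4 = 5.8
  S[Y,Y] = ((1.2)·(1.2) + (4.2)·(4.2) + (-2.8)·(-2.8) + (0.2)·(0.2) + (-2.8)·(-2.8)) / 4 = 34.8/4 = 8.7
  S = [[7.2, 5.8],
 [5.8, 8.7]].

Step 3 — invert S. det(S) = 7.2·8.7 - (5.8)² = 29.
  S^{-1} = (1/det) · [[d, -b], [-b, a]] = [[0.3, -0.2],
 [-0.2, 0.2483]].

Step 4 — quadratic form (x̄ - mu_0)^T · S^{-1} · (x̄ - mu_0):
  S^{-1} · (x̄ - mu_0) = (1.2, -0.9379),
  (x̄ - mu_0)^T · [...] = (3.2)·(1.2) + (-1.2)·(-0.9379) = 4.9655.

Step 5 — scale by n: T² = 5 · 4.9655 = 24.8276.

T² ≈ 24.8276


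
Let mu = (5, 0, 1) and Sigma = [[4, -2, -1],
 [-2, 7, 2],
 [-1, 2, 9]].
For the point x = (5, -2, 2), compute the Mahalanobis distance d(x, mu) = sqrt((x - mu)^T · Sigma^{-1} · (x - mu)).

Step 1 — centre the observation: (x - mu) = (0, -2, 1).

Step 2 — invert Sigma (cofactor / det for 3×3, or solve directly):
  Sigma^{-1} = [[0.2935, 0.0796, 0.0149],
 [0.0796, 0.1741, -0.0299],
 [0.0149, -0.0299, 0.1194]].

Step 3 — form the quadratic (x - mu)^T · Sigma^{-1} · (x - mu):
  Sigma^{-1} · (x - mu) = (-0.1443, -0.3781, 0.1791).
  (x - mu)^T · [Sigma^{-1} · (x - mu)] = (0)·(-0.1443) + (-2)·(-0.3781) + (1)·(0.1791) = 0.9353.

Step 4 — take square root: d = √(0.9353) ≈ 0.9671.

d(x, mu) = √(0.9353) ≈ 0.9671


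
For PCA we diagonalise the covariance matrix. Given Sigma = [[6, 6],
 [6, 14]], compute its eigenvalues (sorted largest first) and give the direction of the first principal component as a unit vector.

Step 1 — characteristic polynomial of 2×2 Sigma:
  det(Sigma - λI) = λ² - trace · λ + det = 0.
  trace = 6 + 14 = 20, det = 6·14 - (6)² = 48.
Step 2 — discriminant:
  Δ = trace² - 4·det = 400 - 192 = 208.
Step 3 — eigenvalues:
  λ = (trace ± √Δ)/2 = (20 ± 14.4222)/2,
  λ_1 = 17.2111,  λ_2 = 2.7889.

Step 4 — unit eigenvector for λ_1: solve (Sigma - λ_1 I)v = 0. First row:
  (6 - 17.2111)·v_x + (6)·v_y = 0, i.e. (-11.2111)·v_x + (6)·v_y = 0,
  so v ∝ (b, λ_1 - a) = (6, 11.2111) = u.
  ||u|| = √((6)² + (11.2111)²) = √(161.6888) ≈ 12.7157,
  v_1 = u/||u|| ≈ (0.4719, 0.8817) (||v_1|| = 1).

λ_1 = 17.2111,  λ_2 = 2.7889;  v_1 ≈ (0.4719, 0.8817)


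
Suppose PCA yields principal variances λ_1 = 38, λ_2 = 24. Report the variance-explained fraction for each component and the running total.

Step 1 — total variance = trace(Sigma) = Σ λ_i = 38 + 24 = 62.

Step 2 — fraction explained by component i = λ_i / Σ λ:
  PC1: 38/62 = 0.6129
  PC2: 24/62 = 0.3871

Step 3 — cumulative fraction after k components = (λ_1 + ... + λ_k) / Σ λ:
  k = 1: 38/62 = 0.6129
  k = 2: (38 + 24)/62 = 62/62 = 1

Summary (fraction, with percent):

explained: PC1 0.6129 (61.29%), PC2 0.3871 (38.71%);  cumulative: 0.6129, 1


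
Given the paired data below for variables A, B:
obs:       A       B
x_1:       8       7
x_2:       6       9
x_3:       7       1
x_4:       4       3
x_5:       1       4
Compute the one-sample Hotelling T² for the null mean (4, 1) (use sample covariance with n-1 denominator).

Step 1 — sample mean vector:
  mean(A) = (8 + 6 + 7 + 4 + 1) / 5 = 26/5 = 5.2
  mean(B) = (7 + 9 + 1 + 3 + 4) / 5 = 24/5 = 4.8
  x̄ = (5.2, 4.8),  deviation x̄ - mu_0 = (5.2, 4.8) - (4, 1) = (1.2, 3.8).

Step 2 — sample covariance matrix, S[i,j] = (1/(n-1)) · Σ_k (x_{k,i} - mean_i) · (x_{k,j} - mean_j), divisor n-1 = 4:
  S[A,A] = ((2.8)·(2.8) + (0.8)·(0.8) + (1.8)·(1.8) + (-1.2)·(-1.2) + (-4.2)·(-4.2)) / 4 = 30.8/4 = 7.7
  S[A,B] = ((2.8)·(2.2) + (0.8)·(4.2) + (1.8)·(-3.8) + (-1.2)·(-1.8) + (-4.2)·(-0.8)) / 4 = 8.2/4 = 2.05
  S[B,B] = ((2.2)·(2.2) + (4.2)·(4.2) + (-3.8)·(-3.8) + (-1.8)·(-1.8) + (-0.8)·(-0.8)) / 4 = 40.8/4 = 10.2
  S = [[7.7, 2.05],
 [2.05, 10.2]].

Step 3 — invert S. det(S) = 7.7·10.2 - (2.05)² = 74.3375.
  S^{-1} = (1/det) · [[d, -b], [-b, a]] = [[0.1372, -0.0276],
 [-0.0276, 0.1036]].

Step 4 — quadratic form (x̄ - mu_0)^T · S^{-1} · (x̄ - mu_0):
  S^{-1} · (x̄ - mu_0) = (0.0599, 0.3605),
  (x̄ - mu_0)^T · [...] = (1.2)·(0.0599) + (3.8)·(0.3605) = 1.4418.

Step 5 — scale by n: T² = 5 · 1.4418 = 7.209.

T² ≈ 7.209


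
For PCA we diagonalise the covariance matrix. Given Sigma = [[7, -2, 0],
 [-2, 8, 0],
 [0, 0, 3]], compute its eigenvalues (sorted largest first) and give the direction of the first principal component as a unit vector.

Step 1 — characteristic polynomial p(λ) = det(λI - Sigma) = λ³ - tr·λ² + c_1·λ - det, where tr = trace, c_1 = sum of the principal 2×2 minors, det = det(Sigma):
  tr = 7 + 8 + 3 = 18,
  c_1 = (7·8 - (-2)²) + (7·3 - (0)²) + (8·3 - (0)²) = 52 + 21 + 24 = 97,
  det = 7·(8·3 - (0)²) - (-2)·((-2)·3 - (0)·(0)) + (0)·((-2)·(0) - 8·(0)) = 7·(24) - (-2)·(-6) + (0)·(0) = 156.
  So p(λ) = λ³ - 18λ² + 97λ - 156.
Step 2 — look for an integer root (rational root theorem: any rational root is an integer divisor of 156). Testing λ = 3:
  p(3) = 27 - 162 + 291 - 156 = 0  ✓
  Dividing out (λ - 3): p(λ) = (λ - 3)(λ² - 15λ + 52).
Step 3 — remaining eigenvalues from the quadratic λ² - 15λ + 52 = 0:
  Δ = 15² - 4·52 = 225 - 208 = 17,  λ = (15 ± √17)/2 = (15 ± 4.1231)/2 ≈ 9.5616 or 5.4384.
  Sorted: λ_1 = 9.5616,  λ_2 = 5.4384,  λ_3 = 3  (check: sum = 18 = tr ✓).

Step 4 — unit eigenvector for λ_1 ≈ 9.5616: v spans the null space of (Sigma - λ_1 I), whose rows are
  r_1 = (-2.5616, -2, 0),  r_2 = (-2, -1.5616, 0),  r_3 = (0, 0, -6.5616).
  v is orthogonal to every row, so take v ∝ r_1 × r_3 = ((-2)·(-6.5616) - (0)·(0), (0)·(0) - (-2.5616)·(-6.5616), (-2.5616)·(0) - (-2)·(0)) ≈ (13.1231, -16.8078, 0).
  Let u = (13.1231, -16.8078, 0).
  ||u|| = √((13.1231)² + (-16.8078)² + (0)²) = √(454.7168) ≈ 21.3241,  v_1 = u/||u|| ≈ (0.6154, -0.7882, 0) (||v_1|| = 1).

λ_1 = 9.5616,  λ_2 = 5.4384,  λ_3 = 3;  v_1 ≈ (0.6154, -0.7882, 0)


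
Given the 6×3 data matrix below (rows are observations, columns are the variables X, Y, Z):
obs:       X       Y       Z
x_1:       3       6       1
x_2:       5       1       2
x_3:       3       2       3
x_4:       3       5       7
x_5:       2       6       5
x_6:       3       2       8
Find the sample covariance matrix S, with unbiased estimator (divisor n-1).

Step 1 — column means:
  mean(X) = (3 + 5 + 3 + 3 + 2 + 3) / 6 = 19/6 = 3.1667
  mean(Y) = (6 + 1 + 2 + 5 + 6 + 2) / 6 = 22/6 = 3.6667
  mean(Z) = (1 + 2 + 3 + 7 + 5 + 8) / 6 = 26/6 = 4.3333

Step 2 — sample covariance S[i,j] = (1/(n-1)) · Σ_k (x_{k,i} - mean_i) · (x_{k,j} - mean_j), with n-1 = 5.
  S[X,X] = ((-0.1667)·(-0.1667) + (1.8333)·(1.8333) + (-0.1667)·(-0.1667) + (-0.1667)·(-0.1667) + (-1.1667)·(-1.1667) + (-0.1667)·(-0.1667)) / 5 = 4.8333/5 = 0.9667
  S[X,Y] = ((-0.1667)·(2.3333) + (1.8333)·(-2.6667) + (-0.1667)·(-1.6667) + (-0.1667)·(1.3333) + (-1.1667)·(2.3333) + (-0.1667)·(-1.6667)) / 5 = -7.6667/5 = -1.5333
  S[X,Z] = ((-0.1667)·(-3.3333) + (1.8333)·(-2.3333) + (-0.1667)·(-1.3333) + (-0.1667)·(2.6667) + (-1.1667)·(0.6667) + (-0.1667)·(3.6667)) / 5 = -5.3333/5 = -1.0667
  S[Y,Y] = ((2.3333)·(2.3333) + (-2.6667)·(-2.6667) + (-1.6667)·(-1.6667) + (1.3333)·(1.3333) + (2.3333)·(2.3333) + (-1.6667)·(-1.6667)) / 5 = 25.3333/5 = 5.0667
  S[Y,Z] = ((2.3333)·(-3.3333) + (-2.6667)·(-2.3333) + (-1.6667)·(-1.3333) + (1.3333)·(2.6667) + (2.3333)·(0.6667) + (-1.6667)·(3.6667)) / 5 = -0.3333/5 = -0.0667
  S[Z,Z] = ((-3.3333)·(-3.3333) + (-2.3333)·(-2.3333) + (-1.3333)·(-1.3333) + (2.6667)·(2.6667) + (0.6667)·(0.6667) + (3.6667)·(3.6667)) / 5 = 39.3333/5 = 7.8667

S is symmetric (S[j,i] = S[i,j]). Assembling:

S = [[0.9667, -1.5333, -1.0667],
 [-1.5333, 5.0667, -0.0667],
 [-1.0667, -0.0667, 7.8667]]
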